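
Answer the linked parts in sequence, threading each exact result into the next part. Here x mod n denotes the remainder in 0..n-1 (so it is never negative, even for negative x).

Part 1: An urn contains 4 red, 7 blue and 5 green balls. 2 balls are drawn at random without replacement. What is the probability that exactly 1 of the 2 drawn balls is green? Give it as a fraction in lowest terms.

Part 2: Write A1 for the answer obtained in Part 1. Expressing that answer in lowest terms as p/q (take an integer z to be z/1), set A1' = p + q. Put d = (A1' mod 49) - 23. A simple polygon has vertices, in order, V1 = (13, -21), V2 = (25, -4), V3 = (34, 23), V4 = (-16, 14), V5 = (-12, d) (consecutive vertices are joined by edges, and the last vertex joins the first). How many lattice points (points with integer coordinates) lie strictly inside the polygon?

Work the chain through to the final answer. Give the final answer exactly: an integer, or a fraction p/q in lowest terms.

1044

Part 1: total draws C(16,2) = 120; favorable C(5,1)*C(11,1) = 55; P = 11/24; answer 11/24
Part 2: A1 = 11/24; threaded value p + q = 35; d = 12; cross terms: (13*-4 - 25*-21)=473, (25*23 - 34*-4)=711, (34*14 - -16*23)=844, (-16*12 - -12*14)=-24, (-12*-21 - 13*12)=96; twice the area = |2100| = 2100; area = 1050; boundary points = 1 + 9 + 1 + 2 + 1 = 14; strictly interior points = area - boundary/2 + 1 = 1044; answer 1044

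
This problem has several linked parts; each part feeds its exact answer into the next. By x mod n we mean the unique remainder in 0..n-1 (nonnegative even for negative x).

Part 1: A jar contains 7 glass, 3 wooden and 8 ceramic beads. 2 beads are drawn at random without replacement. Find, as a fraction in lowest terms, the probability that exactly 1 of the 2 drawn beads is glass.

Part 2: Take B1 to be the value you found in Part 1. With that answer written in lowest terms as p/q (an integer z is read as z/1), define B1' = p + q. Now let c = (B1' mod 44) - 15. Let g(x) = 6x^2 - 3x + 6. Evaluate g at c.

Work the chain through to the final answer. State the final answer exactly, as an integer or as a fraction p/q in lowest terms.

Part 1: total draws C(18,2) = 153; favorable C(7,1)*C(11,1) = 77; P = 77/153; answer 77/153
Part 2: B1 = 77/153; threaded value p + q = 230; c = -5; 6*(-5)^2 - 3*(-5)^1 + 6 = (150) + (15) + (6) = 171; answer 171

171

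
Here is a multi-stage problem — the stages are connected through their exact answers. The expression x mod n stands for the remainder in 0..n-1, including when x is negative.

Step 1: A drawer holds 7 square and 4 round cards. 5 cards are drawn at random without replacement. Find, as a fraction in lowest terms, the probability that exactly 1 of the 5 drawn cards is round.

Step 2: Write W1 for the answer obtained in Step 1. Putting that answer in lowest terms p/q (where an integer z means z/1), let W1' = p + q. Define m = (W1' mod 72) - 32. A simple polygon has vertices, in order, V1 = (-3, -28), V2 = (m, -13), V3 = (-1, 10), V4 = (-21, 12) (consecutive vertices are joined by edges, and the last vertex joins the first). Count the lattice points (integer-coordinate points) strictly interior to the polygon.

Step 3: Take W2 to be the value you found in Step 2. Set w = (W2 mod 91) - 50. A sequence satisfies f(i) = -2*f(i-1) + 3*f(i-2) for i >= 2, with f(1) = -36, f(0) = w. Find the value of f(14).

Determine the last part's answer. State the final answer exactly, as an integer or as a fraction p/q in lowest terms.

Step 1: total draws C(11,5) = 462; favorable C(4,1)*C(7,4) = 140; P = 10/33; answer 10/33
Step 2: W1 = 10/33; threaded value p + q = 43; m = 11; cross terms: (-3*-13 - 11*-28)=347, (11*10 - -1*-13)=97, (-1*12 - -21*10)=198, (-21*-28 - -3*12)=624; twice the area = |1266| = 1266; area = 633; boundary points = 1 + 1 + 2 + 2 = 6; strictly interior points = area - boundary/2 + 1 = 631; answer 631
Step 3: W2 = 631; w = 35; f(2) = -2*(-36) + 3*(35) = 177; iterating: f(2)=177, f(3)=-462, f(4)=1455, f(5)=-4296, f(6)=12957, f(7)=-38802, f(8)=116475, f(9)=-349356, f(10)=1048137, f(11)=-3144342, f(12)=9433095, f(13)=-28299216, f(14)=84897717; answer 84897717

84897717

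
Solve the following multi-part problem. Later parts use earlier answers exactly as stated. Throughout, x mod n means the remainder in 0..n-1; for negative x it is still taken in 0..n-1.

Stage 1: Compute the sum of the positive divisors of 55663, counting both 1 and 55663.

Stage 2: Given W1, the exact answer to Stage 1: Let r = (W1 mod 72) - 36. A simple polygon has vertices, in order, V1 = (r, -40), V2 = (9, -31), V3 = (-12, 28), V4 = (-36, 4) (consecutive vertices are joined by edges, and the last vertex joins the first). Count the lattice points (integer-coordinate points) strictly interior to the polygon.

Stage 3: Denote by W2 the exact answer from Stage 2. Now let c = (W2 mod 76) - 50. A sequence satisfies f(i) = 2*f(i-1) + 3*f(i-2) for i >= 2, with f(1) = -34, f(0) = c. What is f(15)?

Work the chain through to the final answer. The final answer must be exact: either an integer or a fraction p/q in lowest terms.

Stage 1: 55663 is prime, so its only divisors are 1 and 55663; sigma = 1 + 55663 = 55664; answer 55664
Stage 2: W1 = 55664; r = -28; cross terms: (-28*-31 - 9*-40)=1228, (9*28 - -12*-31)=-120, (-12*4 - -36*28)=960, (-36*-40 - -28*4)=1552; twice the area = |3620| = 3620; area = 1810; boundary points = 1 + 1 + 24 + 4 = 30; strictly interior points = area - boundary/2 + 1 = 1796; answer 1796
Stage 3: W2 = 1796; c = -2; f(2) = 2*(-34) + 3*(-2) = -74; iterating: f(2)=-74, f(3)=-250, f(4)=-722, f(5)=-2194, f(6)=-6554, f(7)=-19690, f(8)=-59042, f(9)=-177154, f(10)=-531434, f(11)=-1594330, f(12)=-4782962, f(13)=-14348914, f(14)=-43046714, f(15)=-129140170; answer -129140170

-129140170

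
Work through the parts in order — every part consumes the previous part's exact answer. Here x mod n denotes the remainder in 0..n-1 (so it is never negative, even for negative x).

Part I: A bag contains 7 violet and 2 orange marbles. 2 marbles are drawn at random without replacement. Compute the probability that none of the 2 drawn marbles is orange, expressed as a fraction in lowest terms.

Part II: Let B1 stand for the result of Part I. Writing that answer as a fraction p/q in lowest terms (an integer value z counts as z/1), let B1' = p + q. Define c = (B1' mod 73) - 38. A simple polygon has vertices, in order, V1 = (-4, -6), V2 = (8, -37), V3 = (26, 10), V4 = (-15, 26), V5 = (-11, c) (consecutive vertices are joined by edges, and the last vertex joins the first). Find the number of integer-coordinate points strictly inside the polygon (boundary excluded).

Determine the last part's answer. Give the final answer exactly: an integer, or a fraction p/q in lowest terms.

Part I: total draws C(9,2) = 36; favorable C(7,2) = 21; P = 7/12; answer 7/12
Part II: B1 = 7/12; threaded value p + q = 19; c = -19; cross terms: (-4*-37 - 8*-6)=196, (8*10 - 26*-37)=1042, (26*26 - -15*10)=826, (-15*-19 - -11*26)=571, (-11*-6 - -4*-19)=-10; twice the area = |2625| = 2625; area = 2625/2; boundary points = 1 + 1 + 1 + 1 + 1 = 5; strictly interior points = area - boundary/2 + 1 = 1311; answer 1311

1311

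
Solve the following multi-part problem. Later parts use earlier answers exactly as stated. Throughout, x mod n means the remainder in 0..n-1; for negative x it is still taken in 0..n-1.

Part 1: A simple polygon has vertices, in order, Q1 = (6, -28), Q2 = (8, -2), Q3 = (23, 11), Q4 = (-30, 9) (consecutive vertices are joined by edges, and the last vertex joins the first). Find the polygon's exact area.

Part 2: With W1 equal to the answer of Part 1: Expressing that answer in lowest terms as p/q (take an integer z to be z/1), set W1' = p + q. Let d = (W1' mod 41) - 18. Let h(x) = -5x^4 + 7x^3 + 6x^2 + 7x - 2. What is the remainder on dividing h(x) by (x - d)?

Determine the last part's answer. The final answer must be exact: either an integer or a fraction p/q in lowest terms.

-126323

Part 1: cross terms: (6*-2 - 8*-28)=212, (8*11 - 23*-2)=134, (23*9 - -30*11)=537, (-30*-28 - 6*9)=786; twice the area = |1669| = 1669; area = 1669/2; answer 1669/2
Part 2: W1 = 1669/2; threaded value p + q = 1671; d = 13; remainder = value at the root: -5*(13)^4 + 7*(13)^3 + 6*(13)^2 + 7*(13)^1 - 2 = (-142805) + (15379) + (1014) + (91) + (-2) = -126323; answer -126323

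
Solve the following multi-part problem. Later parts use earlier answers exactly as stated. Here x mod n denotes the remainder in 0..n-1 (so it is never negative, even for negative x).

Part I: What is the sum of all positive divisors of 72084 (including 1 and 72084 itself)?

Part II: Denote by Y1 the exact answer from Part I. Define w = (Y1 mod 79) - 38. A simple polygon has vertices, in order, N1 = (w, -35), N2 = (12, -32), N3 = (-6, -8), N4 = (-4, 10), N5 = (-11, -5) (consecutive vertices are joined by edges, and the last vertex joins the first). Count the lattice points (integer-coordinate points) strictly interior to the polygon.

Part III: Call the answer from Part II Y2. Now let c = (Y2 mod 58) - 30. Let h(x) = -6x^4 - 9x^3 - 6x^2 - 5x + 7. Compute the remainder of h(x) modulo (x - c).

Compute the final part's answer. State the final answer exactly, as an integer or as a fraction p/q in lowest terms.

-684371

Part I: 72084 = 2^2 * 3 * 6007; sigma = (1 + 2 + 4) * (1 + 3) * (1 + 6007) = 7 * 4 * 6008 = 168224; answer 168224
Part II: Y1 = 168224; w = -5; cross terms: (-5*-32 - 12*-35)=580, (12*-8 - -6*-32)=-288, (-6*10 - -4*-8)=-92, (-4*-5 - -11*10)=130, (-11*-35 - -5*-5)=360; twice the area = |690| = 690; area = 345; boundary points = 1 + 6 + 2 + 1 + 6 = 16; strictly interior points = area - boundary/2 + 1 = 338; answer 338
Part III: Y2 = 338; c = 18; remainder = value at the root: -6*(18)^4 - 9*(18)^3 - 6*(18)^2 - 5*(18)^1 + 7 = (-629856) + (-52488) + (-1944) + (-90) + (7) = -684371; answer -684371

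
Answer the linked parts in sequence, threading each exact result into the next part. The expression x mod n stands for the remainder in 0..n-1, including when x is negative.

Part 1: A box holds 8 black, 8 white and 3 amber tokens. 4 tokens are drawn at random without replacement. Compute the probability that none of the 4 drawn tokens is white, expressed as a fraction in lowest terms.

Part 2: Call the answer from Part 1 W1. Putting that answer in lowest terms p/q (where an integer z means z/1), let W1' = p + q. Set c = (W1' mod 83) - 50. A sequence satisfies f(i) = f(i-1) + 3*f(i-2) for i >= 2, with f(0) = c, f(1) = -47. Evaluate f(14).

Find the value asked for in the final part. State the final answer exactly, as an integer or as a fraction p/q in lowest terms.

-2090534

Part 1: total draws C(19,4) = 3876; favorable C(11,4) = 330; P = 55/646; answer 55/646
Part 2: W1 = 55/646; threaded value p + q = 701; c = -13; f(2) = 1*(-47) + 3*(-13) = -86; iterating: f(2)=-86, f(3)=-227, f(4)=-485, f(5)=-1166, f(6)=-2621, f(7)=-6119, f(8)=-13982, f(9)=-32339, f(10)=-74285, f(11)=-171302, f(12)=-394157, f(13)=-908063, f(14)=-2090534; answer -2090534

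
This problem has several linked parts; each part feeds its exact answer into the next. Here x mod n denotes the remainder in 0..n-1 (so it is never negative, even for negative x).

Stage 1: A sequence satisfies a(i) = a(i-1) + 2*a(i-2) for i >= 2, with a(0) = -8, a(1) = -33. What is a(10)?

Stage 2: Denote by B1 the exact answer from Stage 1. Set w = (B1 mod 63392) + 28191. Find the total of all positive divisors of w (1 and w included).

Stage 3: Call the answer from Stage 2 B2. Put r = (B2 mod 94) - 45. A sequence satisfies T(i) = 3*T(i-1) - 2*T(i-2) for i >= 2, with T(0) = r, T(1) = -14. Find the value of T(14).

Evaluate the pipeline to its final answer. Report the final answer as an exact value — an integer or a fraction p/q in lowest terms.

Stage 1: a(2) = 1*(-33) + 2*(-8) = -49; iterating: a(2)=-49, a(3)=-115, a(4)=-213, a(5)=-443, a(6)=-869, a(7)=-1755, a(8)=-3493, a(9)=-7003, a(10)=-13989; answer -13989
Stage 2: B1 = -13989; w = 77594; 77594 = 2 * 11 * 3527; sigma = (1 + 2) * (1 + 11) * (1 + 3527) = 3 * 12 * 3528 = 127008; answer 127008
Stage 3: B2 = 127008; r = -31; T(2) = 3*(-14) - 2*(-31) = 20; iterating: T(2)=20, T(3)=88, T(4)=224, T(5)=496, T(6)=1040, T(7)=2128, T(8)=4304, T(9)=8656, T(10)=17360, T(11)=34768, T(12)=69584, T(13)=139216, T(14)=278480; answer 278480

278480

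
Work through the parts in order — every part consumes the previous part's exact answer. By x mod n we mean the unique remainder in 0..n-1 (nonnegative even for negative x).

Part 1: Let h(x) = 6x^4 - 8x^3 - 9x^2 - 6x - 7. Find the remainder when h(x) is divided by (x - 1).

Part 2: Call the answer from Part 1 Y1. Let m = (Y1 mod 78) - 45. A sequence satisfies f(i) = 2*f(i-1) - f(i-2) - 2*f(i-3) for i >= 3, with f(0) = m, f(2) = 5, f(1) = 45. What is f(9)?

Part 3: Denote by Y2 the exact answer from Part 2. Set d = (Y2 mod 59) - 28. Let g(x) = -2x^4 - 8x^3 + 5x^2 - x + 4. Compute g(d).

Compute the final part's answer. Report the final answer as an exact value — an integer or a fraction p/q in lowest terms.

Part 1: remainder = value at the root: 6*(1)^4 - 8*(1)^3 - 9*(1)^2 - 6*(1)^1 - 7 = (6) + (-8) + (-9) + (-6) + (-7) = -24; answer -24
Part 2: Y1 = -24; m = 9; f(3) = 2*(5) - 1*(45) - 2*(9) = -53; iterating: f(3)=-53, f(4)=-201, f(5)=-359, f(6)=-411, f(7)=-61, f(8)=1007, f(9)=2897; answer 2897
Part 3: Y2 = 2897; d = -22; -2*(-22)^4 - 8*(-22)^3 + 5*(-22)^2 - 1*(-22)^1 + 4 = (-468512) + (85184) + (2420) + (22) + (4) = -380882; answer -380882

-380882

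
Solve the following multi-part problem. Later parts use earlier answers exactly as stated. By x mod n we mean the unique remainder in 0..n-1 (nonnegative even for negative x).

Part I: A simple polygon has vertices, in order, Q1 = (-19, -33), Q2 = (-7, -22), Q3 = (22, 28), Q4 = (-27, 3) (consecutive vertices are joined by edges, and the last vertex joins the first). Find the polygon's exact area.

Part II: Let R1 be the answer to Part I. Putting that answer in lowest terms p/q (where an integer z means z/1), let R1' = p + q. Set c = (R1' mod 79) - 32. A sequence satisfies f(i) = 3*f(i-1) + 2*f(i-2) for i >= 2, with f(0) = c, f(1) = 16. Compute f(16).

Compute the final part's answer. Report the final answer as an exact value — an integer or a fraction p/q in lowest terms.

Part I: cross terms: (-19*-22 - -7*-33)=187, (-7*28 - 22*-22)=288, (22*3 - -27*28)=822, (-27*-33 - -19*3)=948; twice the area = |2245| = 2245; area = 2245/2; answer 2245/2
Part II: R1 = 2245/2; threaded value p + q = 2247; c = 3; f(2) = 3*(16) + 2*(3) = 54; iterating: f(2)=54, f(3)=194, f(4)=690, f(5)=2458, f(6)=8754, f(7)=31178, f(8)=111042, f(9)=395482, f(10)=1408530, f(11)=5016554, f(12)=17866722, f(13)=63633274, f(14)=226633266, f(15)=807166346, f(16)=2874765570; answer 2874765570

2874765570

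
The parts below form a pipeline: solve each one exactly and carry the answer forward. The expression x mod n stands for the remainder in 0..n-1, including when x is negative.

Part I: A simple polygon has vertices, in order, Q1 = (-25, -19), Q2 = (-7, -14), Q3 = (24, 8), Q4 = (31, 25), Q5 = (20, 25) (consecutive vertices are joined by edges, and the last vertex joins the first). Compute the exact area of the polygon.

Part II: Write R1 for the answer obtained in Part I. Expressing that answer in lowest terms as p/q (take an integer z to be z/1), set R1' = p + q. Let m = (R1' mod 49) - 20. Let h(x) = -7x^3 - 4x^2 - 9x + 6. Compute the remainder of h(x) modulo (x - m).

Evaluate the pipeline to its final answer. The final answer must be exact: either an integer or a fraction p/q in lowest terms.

Part I: cross terms: (-25*-14 - -7*-19)=217, (-7*8 - 24*-14)=280, (24*25 - 31*8)=352, (31*25 - 20*25)=275, (20*-19 - -25*25)=245; twice the area = |1369| = 1369; area = 1369/2; answer 1369/2
Part II: R1 = 1369/2; threaded value p + q = 1371; m = 28; remainder = value at the root: -7*(28)^3 - 4*(28)^2 - 9*(28)^1 + 6 = (-153664) + (-3136) + (-252) + (6) = -157046; answer -157046

-157046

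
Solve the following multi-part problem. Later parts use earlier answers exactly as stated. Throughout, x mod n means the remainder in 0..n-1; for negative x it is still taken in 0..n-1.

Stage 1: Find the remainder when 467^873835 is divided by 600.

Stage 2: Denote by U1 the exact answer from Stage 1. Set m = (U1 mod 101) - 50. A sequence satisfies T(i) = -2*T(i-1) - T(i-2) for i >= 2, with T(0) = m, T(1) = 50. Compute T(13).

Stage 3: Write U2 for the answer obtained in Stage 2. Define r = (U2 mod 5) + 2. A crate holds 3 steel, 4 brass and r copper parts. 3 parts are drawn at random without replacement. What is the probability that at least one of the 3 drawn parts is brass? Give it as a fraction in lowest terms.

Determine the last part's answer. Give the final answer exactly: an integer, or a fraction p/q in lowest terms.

41/55

Stage 1: squarings mod 600: 467^1=467, 467^2=289, 467^4=121, 467^8=241, 467^16=481, 467^32=361, 467^64=121, 467^128=241, 467^256=481, 467^512=361, 467^1024=121, 467^2048=241, 467^4096=481, 467^8192=361, 467^16384=121, 467^32768=241, 467^65536=481, 467^131072=361, 467^262144=121, 467^524288=241; 467^873835 = 467^1 * 467^2 * 467^8 * 467^32 * 467^64 * 467^256 * 467^1024 * 467^4096 * 467^16384 * 467^65536 * 467^262144 * 467^524288 = 443 (mod 600); answer 443
Stage 2: U1 = 443; m = -11; T(2) = -2*(50) - 1*(-11) = -89; iterating: T(2)=-89, T(3)=128, T(4)=-167, T(5)=206, T(6)=-245, T(7)=284, T(8)=-323, T(9)=362, T(10)=-401, T(11)=440, T(12)=-479, T(13)=518; answer 518
Stage 3: U2 = 518; r = 5; total draws C(12,3) = 220; complement C(8,3) = 56; favorable 220 - 56 = 164; P = 41/55; answer 41/55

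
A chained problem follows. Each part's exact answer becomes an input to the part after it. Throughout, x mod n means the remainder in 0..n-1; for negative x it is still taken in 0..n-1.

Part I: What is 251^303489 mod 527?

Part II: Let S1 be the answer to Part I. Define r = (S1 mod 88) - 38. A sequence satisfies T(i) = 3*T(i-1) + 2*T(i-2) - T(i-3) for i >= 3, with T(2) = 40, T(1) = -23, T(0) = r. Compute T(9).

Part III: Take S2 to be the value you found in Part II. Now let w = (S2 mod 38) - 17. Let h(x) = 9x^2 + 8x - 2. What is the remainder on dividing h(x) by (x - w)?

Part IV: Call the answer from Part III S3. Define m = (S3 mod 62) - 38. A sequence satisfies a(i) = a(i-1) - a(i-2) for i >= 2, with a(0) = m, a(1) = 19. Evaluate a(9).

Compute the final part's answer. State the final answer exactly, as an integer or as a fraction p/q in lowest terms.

Part I: squarings mod 527: 251^1=251, 251^2=288, 251^4=205, 251^8=392, 251^16=307, 251^32=443, 251^64=205, 251^128=392, 251^256=307, 251^512=443, 251^1024=205, 251^2048=392, 251^4096=307, 251^8192=443, 251^16384=205, 251^32768=392, 251^65536=307, 251^131072=443, 251^262144=205; 251^303489 = 251^1 * 251^128 * 251^256 * 251^8192 * 251^32768 * 251^262144 = 370 (mod 527); answer 370
Part II: S1 = 370; r = -20; T(3) = 3*(40) + 2*(-23) - 1*(-20) = 94; iterating: T(3)=94, T(4)=385, T(5)=1303, T(6)=4585, T(7)=15976, T(8)=55795, T(9)=194752; answer 194752
Part III: S2 = 194752; w = -15; remainder = value at the root: 9*(-15)^2 + 8*(-15)^1 - 2 = (2025) + (-120) + (-2) = 1903; answer 1903
Part IV: S3 = 1903; m = 5; a(2) = 1*(19) - 1*(5) = 14; iterating: a(2)=14, a(3)=-5, a(4)=-19, a(5)=-14, a(6)=5, a(7)=19, a(8)=14, a(9)=-5; answer -5

-5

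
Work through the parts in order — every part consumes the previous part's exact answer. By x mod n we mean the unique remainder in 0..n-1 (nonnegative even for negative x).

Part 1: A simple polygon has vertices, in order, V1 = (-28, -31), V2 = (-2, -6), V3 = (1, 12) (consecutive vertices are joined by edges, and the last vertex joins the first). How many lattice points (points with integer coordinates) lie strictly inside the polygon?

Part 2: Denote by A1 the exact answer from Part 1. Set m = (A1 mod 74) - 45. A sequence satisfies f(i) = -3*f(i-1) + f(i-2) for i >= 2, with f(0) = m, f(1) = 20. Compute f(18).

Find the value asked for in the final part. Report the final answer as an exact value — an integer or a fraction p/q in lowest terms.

Part 1: cross terms: (-28*-6 - -2*-31)=106, (-2*12 - 1*-6)=-18, (1*-31 - -28*12)=305; twice the area = |393| = 393; area = 393/2; boundary points = 1 + 3 + 1 = 5; strictly interior points = area - boundary/2 + 1 = 195; answer 195
Part 2: A1 = 195; m = 2; f(2) = -3*(20) + 1*(2) = -58; iterating: f(2)=-58, f(3)=194, f(4)=-640, f(5)=2114, f(6)=-6982, f(7)=23060, f(8)=-76162, f(9)=251546, f(10)=-830800, f(11)=2743946, f(12)=-9062638, f(13)=29931860, f(14)=-98858218, f(15)=326506514, f(16)=-1078377760, f(17)=3561639794, f(18)=-11763297142; answer -11763297142

-11763297142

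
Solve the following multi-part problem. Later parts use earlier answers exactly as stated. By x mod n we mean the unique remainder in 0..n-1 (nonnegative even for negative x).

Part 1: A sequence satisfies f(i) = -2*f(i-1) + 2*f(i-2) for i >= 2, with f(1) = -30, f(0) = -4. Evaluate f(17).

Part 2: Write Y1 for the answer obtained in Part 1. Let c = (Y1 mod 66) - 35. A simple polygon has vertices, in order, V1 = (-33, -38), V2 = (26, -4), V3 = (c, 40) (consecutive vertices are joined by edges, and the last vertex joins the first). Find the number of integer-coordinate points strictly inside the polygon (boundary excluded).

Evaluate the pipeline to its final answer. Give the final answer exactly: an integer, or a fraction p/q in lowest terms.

Part 1: f(2) = -2*(-30) + 2*(-4) = 52; iterating: f(2)=52, f(3)=-164, f(4)=432, f(5)=-1192, f(6)=3248, f(7)=-8880, f(8)=24256, f(9)=-66272, f(10)=181056, f(11)=-494656, f(12)=1351424, f(13)=-3692160, f(14)=10087168, f(15)=-27558656, f(16)=75291648, f(17)=-205700608; answer -205700608
Part 2: Y1 = -205700608; c = -27; cross terms: (-33*-4 - 26*-38)=1120, (26*40 - -27*-4)=932, (-27*-38 - -33*40)=2346; twice the area = |4398| = 4398; area = 2199; boundary points = 1 + 1 + 6 = 8; strictly interior points = area - boundary/2 + 1 = 2196; answer 2196

2196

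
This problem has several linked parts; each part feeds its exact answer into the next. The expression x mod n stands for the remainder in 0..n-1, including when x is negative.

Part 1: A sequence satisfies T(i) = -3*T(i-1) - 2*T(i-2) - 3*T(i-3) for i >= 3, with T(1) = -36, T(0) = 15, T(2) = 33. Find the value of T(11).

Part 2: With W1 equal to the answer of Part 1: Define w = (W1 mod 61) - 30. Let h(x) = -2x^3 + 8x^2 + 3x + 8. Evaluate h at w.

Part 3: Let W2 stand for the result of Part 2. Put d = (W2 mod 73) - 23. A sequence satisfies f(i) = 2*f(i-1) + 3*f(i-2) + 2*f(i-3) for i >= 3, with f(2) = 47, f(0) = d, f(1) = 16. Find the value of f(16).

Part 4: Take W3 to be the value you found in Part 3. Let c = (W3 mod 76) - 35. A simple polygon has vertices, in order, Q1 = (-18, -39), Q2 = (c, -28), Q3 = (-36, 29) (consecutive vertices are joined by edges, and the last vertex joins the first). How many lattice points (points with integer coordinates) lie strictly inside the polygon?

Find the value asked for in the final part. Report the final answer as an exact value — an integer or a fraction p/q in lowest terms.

Part 1: T(3) = -3*(33) - 2*(-36) - 3*(15) = -72; iterating: T(3)=-72, T(4)=258, T(5)=-729, T(6)=1887, T(7)=-4977, T(8)=13344, T(9)=-35739, T(10)=95460, T(11)=-254934; answer -254934
Part 2: W1 = -254934; w = 16; -2*(16)^3 + 8*(16)^2 + 3*(16)^1 + 8 = (-8192) + (2048) + (48) + (8) = -6088; answer -6088
Part 3: W2 = -6088; d = 21; f(3) = 2*(47) + 3*(16) + 2*(21) = 184; iterating: f(3)=184, f(4)=541, f(5)=1728, f(6)=5447, f(7)=17160, f(8)=54117, f(9)=170608, f(10)=537887, f(11)=1695832, f(12)=5346541, f(13)=16856352, f(14)=53143991, f(15)=167550120, f(16)=528244917; answer 528244917
Part 4: W3 = 528244917; c = -34; cross terms: (-18*-28 - -34*-39)=-822, (-34*29 - -36*-28)=-1994, (-36*-39 - -18*29)=1926; twice the area = |-890| = 890; area = 445; boundary points = 1 + 1 + 2 = 4; strictly interior points = area - boundary/2 + 1 = 444; answer 444

444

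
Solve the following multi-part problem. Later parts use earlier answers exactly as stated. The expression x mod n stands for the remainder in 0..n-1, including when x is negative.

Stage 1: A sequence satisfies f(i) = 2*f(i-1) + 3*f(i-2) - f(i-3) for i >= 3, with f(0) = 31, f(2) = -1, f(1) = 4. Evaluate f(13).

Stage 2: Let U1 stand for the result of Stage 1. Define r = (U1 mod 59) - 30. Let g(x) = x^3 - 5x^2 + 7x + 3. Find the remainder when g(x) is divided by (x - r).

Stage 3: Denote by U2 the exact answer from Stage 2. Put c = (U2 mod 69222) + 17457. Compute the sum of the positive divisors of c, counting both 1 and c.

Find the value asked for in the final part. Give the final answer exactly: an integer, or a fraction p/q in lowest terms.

Stage 1: f(3) = 2*(-1) + 3*(4) - 1*(31) = -21; iterating: f(3)=-21, f(4)=-49, f(5)=-160, f(6)=-446, f(7)=-1323, f(8)=-3824, f(9)=-11171, f(10)=-32491, f(11)=-94671, f(12)=-275644, f(13)=-802810; answer -802810
Stage 2: U1 = -802810; r = -27; remainder = value at the root: 1*(-27)^3 - 5*(-27)^2 + 7*(-27)^1 + 3 = (-19683) + (-3645) + (-189) + (3) = -23514; answer -23514
Stage 3: U2 = -23514; c = 63165; 63165 = 3 * 5 * 4211; sigma = (1 + 3) * (1 + 5) * (1 + 4211) = 4 * 6 * 4212 = 101088; answer 101088

101088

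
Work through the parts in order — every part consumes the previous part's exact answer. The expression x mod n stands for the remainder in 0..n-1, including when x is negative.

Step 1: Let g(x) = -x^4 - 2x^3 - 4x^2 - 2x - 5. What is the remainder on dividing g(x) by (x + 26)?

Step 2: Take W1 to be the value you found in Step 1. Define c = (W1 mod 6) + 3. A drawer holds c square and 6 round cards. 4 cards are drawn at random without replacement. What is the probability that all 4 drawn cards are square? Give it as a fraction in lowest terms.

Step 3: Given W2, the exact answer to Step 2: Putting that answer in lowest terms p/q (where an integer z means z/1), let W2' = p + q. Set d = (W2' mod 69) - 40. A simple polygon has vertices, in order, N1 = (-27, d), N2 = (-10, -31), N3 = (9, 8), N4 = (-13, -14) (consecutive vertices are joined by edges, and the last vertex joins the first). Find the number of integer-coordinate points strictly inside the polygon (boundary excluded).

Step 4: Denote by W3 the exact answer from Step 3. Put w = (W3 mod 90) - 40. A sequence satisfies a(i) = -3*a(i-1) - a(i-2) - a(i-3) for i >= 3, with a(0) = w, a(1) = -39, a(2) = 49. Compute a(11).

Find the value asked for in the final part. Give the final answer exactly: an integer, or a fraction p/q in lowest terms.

Step 1: remainder = value at the root: -1*(-26)^4 - 2*(-26)^3 - 4*(-26)^2 - 2*(-26)^1 - 5 = (-456976) + (35152) + (-2704) + (52) + (-5) = -424481; answer -424481
Step 2: W1 = -424481; c = 4; total draws C(10,4) = 210; favorable C(4,4) = 1; P = 1/210; answer 1/210
Step 3: W2 = 1/210; threaded value p + q = 211; d = -36; cross terms: (-27*-31 - -10*-36)=477, (-10*8 - 9*-31)=199, (9*-14 - -13*8)=-22, (-13*-36 - -27*-14)=90; twice the area = |744| = 744; area = 372; boundary points = 1 + 1 + 22 + 2 = 26; strictly interior points = area - boundary/2 + 1 = 360; answer 360
Step 4: W3 = 360; w = -40; a(3) = -3*(49) - 1*(-39) - 1*(-40) = -68; iterating: a(3)=-68, a(4)=194, a(5)=-563, a(6)=1563, a(7)=-4320, a(8)=11960, a(9)=-33123, a(10)=91729, a(11)=-254024; answer -254024

-254024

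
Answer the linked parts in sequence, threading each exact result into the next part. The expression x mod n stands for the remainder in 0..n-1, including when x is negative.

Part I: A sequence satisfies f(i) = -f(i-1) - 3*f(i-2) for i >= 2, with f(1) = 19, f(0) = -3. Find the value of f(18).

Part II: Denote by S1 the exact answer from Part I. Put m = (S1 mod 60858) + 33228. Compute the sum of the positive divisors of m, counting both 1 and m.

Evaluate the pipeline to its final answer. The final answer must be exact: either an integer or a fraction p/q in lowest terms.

Part I: f(2) = -1*(19) - 3*(-3) = -10; iterating: f(2)=-10, f(3)=-47, f(4)=77, f(5)=64, f(6)=-295, f(7)=103, f(8)=782, f(9)=-1091, f(10)=-1255, f(11)=4528, f(12)=-763, f(13)=-12821, f(14)=15110, f(15)=23353, f(16)=-68683, f(17)=-1376, f(18)=207425; answer 207425
Part II: S1 = 207425; m = 58079; 58079 = 7 * 8297; sigma = (1 + 7) * (1 + 8297) = 8 * 8298 = 66384; answer 66384

66384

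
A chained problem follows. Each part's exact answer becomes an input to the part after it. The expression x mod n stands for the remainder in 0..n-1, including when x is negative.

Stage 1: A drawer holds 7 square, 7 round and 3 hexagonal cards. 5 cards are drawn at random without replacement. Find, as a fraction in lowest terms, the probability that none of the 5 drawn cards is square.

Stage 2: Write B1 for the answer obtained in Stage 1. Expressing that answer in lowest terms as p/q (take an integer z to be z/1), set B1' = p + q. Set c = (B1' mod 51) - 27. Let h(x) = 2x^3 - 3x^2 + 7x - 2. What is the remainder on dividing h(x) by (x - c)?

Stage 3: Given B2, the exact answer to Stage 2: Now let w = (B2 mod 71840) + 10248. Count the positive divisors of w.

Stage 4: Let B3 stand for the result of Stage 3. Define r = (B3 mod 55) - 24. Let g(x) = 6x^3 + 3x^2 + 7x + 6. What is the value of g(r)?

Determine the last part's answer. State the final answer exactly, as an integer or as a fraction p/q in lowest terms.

-23914

Stage 1: total draws C(17,5) = 6188; favorable C(10,5) = 252; P = 9/221; answer 9/221
Stage 2: B1 = 9/221; threaded value p + q = 230; c = -1; remainder = value at the root: 2*(-1)^3 - 3*(-1)^2 + 7*(-1)^1 - 2 = (-2) + (-3) + (-7) + (-2) = -14; answer -14
Stage 3: B2 = -14; w = 82074; 82074 = 2 * 3 * 13679; number of divisors = (1+1) * (1+1) * (1+1) = 8; answer 8
Stage 4: B3 = 8; r = -16; 6*(-16)^3 + 3*(-16)^2 + 7*(-16)^1 + 6 = (-24576) + (768) + (-112) + (6) = -23914; answer -23914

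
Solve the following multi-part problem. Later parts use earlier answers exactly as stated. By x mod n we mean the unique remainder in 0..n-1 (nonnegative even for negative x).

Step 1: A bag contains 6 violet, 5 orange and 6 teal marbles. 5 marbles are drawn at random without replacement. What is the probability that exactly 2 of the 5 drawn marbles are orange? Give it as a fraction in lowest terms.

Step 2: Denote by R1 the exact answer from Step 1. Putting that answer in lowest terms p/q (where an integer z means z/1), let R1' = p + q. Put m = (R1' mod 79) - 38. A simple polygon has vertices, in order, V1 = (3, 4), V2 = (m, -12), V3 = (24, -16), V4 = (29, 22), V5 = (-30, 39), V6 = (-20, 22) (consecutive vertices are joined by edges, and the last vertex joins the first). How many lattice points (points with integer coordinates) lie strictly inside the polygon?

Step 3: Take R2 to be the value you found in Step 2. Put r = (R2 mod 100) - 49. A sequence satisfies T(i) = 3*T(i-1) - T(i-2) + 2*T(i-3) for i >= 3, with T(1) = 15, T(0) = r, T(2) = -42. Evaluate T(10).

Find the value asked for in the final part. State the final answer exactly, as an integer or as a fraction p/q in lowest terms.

Step 1: total draws C(17,5) = 6188; favorable C(5,2)*C(12,3) = 2200; P = 550/1547; answer 550/1547
Step 2: R1 = 550/1547; threaded value p + q = 2097; m = 5; cross terms: (3*-12 - 5*4)=-56, (5*-16 - 24*-12)=208, (24*22 - 29*-16)=992, (29*39 - -30*22)=1791, (-30*22 - -20*39)=120, (-20*4 - 3*22)=-146; twice the area = |2909| = 2909; area = 2909/2; boundary points = 2 + 1 + 1 + 1 + 1 + 1 = 7; strictly interior points = area - boundary/2 + 1 = 1452; answer 1452
Step 3: R2 = 1452; r = 3; T(3) = 3*(-42) - 1*(15) + 2*(3) = -135; iterating: T(3)=-135, T(4)=-333, T(5)=-948, T(6)=-2781, T(7)=-8061, T(8)=-23298, T(9)=-67395, T(10)=-195009; answer -195009

-195009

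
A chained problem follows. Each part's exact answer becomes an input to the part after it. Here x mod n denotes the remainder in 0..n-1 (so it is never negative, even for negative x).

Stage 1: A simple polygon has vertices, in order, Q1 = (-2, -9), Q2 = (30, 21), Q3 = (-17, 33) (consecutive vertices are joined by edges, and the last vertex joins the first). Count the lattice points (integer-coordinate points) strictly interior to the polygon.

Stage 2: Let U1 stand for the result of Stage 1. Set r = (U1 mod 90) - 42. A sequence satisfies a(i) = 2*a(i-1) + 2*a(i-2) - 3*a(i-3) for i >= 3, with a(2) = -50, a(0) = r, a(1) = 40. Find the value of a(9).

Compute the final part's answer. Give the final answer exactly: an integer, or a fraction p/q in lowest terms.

-36221

Stage 1: cross terms: (-2*21 - 30*-9)=228, (30*33 - -17*21)=1347, (-17*-9 - -2*33)=219; twice the area = |1794| = 1794; area = 897; boundary points = 2 + 1 + 3 = 6; strictly interior points = area - boundary/2 + 1 = 895; answer 895
Stage 2: U1 = 895; r = 43; a(3) = 2*(-50) + 2*(40) - 3*(43) = -149; iterating: a(3)=-149, a(4)=-518, a(5)=-1184, a(6)=-2957, a(7)=-6728, a(8)=-15818, a(9)=-36221; answer -36221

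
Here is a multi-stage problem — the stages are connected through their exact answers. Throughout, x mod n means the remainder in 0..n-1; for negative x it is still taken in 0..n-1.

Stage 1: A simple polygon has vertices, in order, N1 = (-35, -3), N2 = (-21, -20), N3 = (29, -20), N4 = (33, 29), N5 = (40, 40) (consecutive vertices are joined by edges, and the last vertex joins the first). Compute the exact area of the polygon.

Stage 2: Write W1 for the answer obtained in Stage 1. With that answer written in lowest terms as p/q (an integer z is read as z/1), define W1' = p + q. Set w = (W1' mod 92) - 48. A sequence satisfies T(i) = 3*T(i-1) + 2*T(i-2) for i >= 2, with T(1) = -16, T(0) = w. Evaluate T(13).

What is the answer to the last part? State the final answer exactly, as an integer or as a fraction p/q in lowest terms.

11128556

Stage 1: cross terms: (-35*-20 - -21*-3)=637, (-21*-20 - 29*-20)=1000, (29*29 - 33*-20)=1501, (33*40 - 40*29)=160, (40*-3 - -35*40)=1280; twice the area = |4578| = 4578; area = 2289; answer 2289
Stage 2: W1 = 2289; threaded value p + q = 2290; w = 34; T(2) = 3*(-16) + 2*(34) = 20; iterating: T(2)=20, T(3)=28, T(4)=124, T(5)=428, T(6)=1532, T(7)=5452, T(8)=19420, T(9)=69164, T(10)=246332, T(11)=877324, T(12)=3124636, T(13)=11128556; answer 11128556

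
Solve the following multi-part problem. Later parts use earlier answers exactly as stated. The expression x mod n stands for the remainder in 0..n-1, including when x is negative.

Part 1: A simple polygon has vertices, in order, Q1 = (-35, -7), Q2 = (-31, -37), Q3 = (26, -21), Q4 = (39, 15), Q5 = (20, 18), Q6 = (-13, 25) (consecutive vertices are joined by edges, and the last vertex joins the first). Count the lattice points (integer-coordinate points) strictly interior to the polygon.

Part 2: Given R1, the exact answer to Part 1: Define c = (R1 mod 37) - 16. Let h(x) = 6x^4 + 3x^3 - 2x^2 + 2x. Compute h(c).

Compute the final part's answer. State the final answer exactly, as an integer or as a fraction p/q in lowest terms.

293145

Part 1: cross terms: (-35*-37 - -31*-7)=1078, (-31*-21 - 26*-37)=1613, (26*15 - 39*-21)=1209, (39*18 - 20*15)=402, (20*25 - -13*18)=734, (-13*-7 - -35*25)=966; twice the area = |6002| = 6002; area = 3001; boundary points = 2 + 1 + 1 + 1 + 1 + 2 = 8; strictly interior points = area - boundary/2 + 1 = 2998; answer 2998
Part 2: R1 = 2998; c = -15; 6*(-15)^4 + 3*(-15)^3 - 2*(-15)^2 + 2*(-15)^1 = (303750) + (-10125) + (-450) + (-30) = 293145; answer 293145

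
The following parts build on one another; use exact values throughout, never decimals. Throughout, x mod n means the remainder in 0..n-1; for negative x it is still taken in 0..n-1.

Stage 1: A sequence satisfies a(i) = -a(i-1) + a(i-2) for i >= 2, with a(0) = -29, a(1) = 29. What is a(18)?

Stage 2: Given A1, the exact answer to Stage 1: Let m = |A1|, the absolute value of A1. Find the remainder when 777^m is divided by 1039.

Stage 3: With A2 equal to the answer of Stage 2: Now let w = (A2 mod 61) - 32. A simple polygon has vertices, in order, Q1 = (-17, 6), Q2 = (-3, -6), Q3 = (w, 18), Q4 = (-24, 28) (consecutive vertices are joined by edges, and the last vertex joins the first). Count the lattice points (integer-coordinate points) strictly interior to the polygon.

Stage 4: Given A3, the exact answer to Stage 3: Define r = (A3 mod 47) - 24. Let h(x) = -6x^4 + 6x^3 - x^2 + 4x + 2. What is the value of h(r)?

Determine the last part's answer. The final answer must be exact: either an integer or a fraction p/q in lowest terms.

Stage 1: a(2) = -1*(29) + 1*(-29) = -58; iterating: a(2)=-58, a(3)=87, a(4)=-145, a(5)=232, a(6)=-377, a(7)=609, a(8)=-986, a(9)=1595, a(10)=-2581, a(11)=4176, a(12)=-6757, a(13)=10933, a(14)=-17690, a(15)=28623, a(16)=-46313, a(17)=74936, a(18)=-121249; answer -121249
Stage 2: A1 = -121249; m = 121249; squarings mod 1039: 777^1=777, 777^2=70, 777^4=744, 777^8=788, 777^16=661, 777^32=541, 777^64=722, 777^128=745, 777^256=199, 777^512=119, 777^1024=654, 777^2048=687, 777^4096=263, 777^8192=595, 777^16384=765, 777^32768=268, 777^65536=133; 777^121249 = 777^1 * 777^32 * 777^128 * 777^256 * 777^2048 * 777^4096 * 777^16384 * 777^32768 * 777^65536 = 60 (mod 1039); answer 60
Stage 3: A2 = 60; w = 28; cross terms: (-17*-6 - -3*6)=120, (-3*18 - 28*-6)=114, (28*28 - -24*18)=1216, (-24*6 - -17*28)=332; twice the area = |1782| = 1782; area = 891; boundary points = 2 + 1 + 2 + 1 = 6; strictly interior points = area - boundary/2 + 1 = 889; answer 889
Stage 4: A3 = 889; r = 19; -6*(19)^4 + 6*(19)^3 - 1*(19)^2 + 4*(19)^1 + 2 = (-781926) + (41154) + (-361) + (76) + (2) = -741055; answer -741055

-741055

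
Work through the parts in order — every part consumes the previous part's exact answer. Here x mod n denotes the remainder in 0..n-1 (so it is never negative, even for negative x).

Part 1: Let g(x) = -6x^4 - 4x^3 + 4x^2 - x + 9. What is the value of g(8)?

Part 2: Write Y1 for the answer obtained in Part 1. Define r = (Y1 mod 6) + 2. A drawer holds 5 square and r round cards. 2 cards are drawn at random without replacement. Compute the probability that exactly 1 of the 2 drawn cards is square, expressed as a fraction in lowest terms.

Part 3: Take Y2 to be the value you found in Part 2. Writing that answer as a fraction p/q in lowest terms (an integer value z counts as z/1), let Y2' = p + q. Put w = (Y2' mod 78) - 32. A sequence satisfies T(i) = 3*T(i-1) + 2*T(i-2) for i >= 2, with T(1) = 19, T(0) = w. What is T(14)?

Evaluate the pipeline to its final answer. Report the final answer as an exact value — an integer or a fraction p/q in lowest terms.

113953809

Part 1: -6*(8)^4 - 4*(8)^3 + 4*(8)^2 - 1*(8)^1 + 9 = (-24576) + (-2048) + (256) + (-8) + (9) = -26367; answer -26367
Part 2: Y1 = -26367; r = 5; total draws C(10,2) = 45; favorable C(5,1)*C(5,1) = 25; P = 5/9; answer 5/9
Part 3: Y2 = 5/9; threaded value p + q = 14; w = -18; T(2) = 3*(19) + 2*(-18) = 21; iterating: T(2)=21, T(3)=101, T(4)=345, T(5)=1237, T(6)=4401, T(7)=15677, T(8)=55833, T(9)=198853, T(10)=708225, T(11)=2522381, T(12)=8983593, T(13)=31995541, T(14)=113953809; answer 113953809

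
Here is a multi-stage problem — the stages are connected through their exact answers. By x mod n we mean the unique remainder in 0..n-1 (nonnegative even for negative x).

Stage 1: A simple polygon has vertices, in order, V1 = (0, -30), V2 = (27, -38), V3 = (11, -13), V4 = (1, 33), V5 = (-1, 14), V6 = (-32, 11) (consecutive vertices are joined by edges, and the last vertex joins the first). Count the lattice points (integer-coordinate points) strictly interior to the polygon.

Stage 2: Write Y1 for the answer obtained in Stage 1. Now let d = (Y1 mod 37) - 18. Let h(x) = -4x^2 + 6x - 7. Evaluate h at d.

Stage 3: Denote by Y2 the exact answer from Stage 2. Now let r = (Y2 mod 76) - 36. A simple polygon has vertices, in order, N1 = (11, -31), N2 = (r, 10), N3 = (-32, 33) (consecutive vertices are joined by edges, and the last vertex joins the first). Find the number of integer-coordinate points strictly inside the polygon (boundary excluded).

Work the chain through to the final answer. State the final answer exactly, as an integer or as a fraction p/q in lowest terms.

1201

Stage 1: cross terms: (0*-38 - 27*-30)=810, (27*-13 - 11*-38)=67, (11*33 - 1*-13)=376, (1*14 - -1*33)=47, (-1*11 - -32*14)=437, (-32*-30 - 0*11)=960; twice the area = |2697| = 2697; area = 2697/2; boundary points = 1 + 1 + 2 + 1 + 1 + 1 = 7; strictly interior points = area - boundary/2 + 1 = 1346; answer 1346
Stage 2: Y1 = 1346; d = -4; -4*(-4)^2 + 6*(-4)^1 - 7 = (-64) + (-24) + (-7) = -95; answer -95
Stage 3: Y2 = -95; r = 21; cross terms: (11*10 - 21*-31)=761, (21*33 - -32*10)=1013, (-32*-31 - 11*33)=629; twice the area = |2403| = 2403; area = 2403/2; boundary points = 1 + 1 + 1 = 3; strictly interior points = area - boundary/2 + 1 = 1201; answer 1201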